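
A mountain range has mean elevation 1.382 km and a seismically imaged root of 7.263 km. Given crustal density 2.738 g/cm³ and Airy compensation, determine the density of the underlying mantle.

Airy balance: ρ_c h = (ρ_m − ρ_c) r → ρ_m = ρ_c (1 + h/r).
ρ_m = 2.738 × (1 + 1.382 km/7.263 km) = 3.26 g/cm³.

3.26 g/cm³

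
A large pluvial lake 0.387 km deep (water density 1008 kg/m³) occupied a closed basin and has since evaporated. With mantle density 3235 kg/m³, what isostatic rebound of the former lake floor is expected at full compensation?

u = d ρ_w/ρ_m = 0.387 km × 1008/3235 = 0.121 km.

0.121 km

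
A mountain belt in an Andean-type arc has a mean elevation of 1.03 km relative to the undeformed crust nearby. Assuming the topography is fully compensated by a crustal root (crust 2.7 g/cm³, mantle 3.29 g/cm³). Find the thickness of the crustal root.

4.71 km

For local isostatic compensation: the weight of the topography is balanced by the buoyancy of the root, ρ_c h = (ρ_m − ρ_c) r.
r = h · ρ_c / (ρ_m − ρ_c) = 1.03 km × 2.7 / (3.29 − 2.7) = 4.71 km.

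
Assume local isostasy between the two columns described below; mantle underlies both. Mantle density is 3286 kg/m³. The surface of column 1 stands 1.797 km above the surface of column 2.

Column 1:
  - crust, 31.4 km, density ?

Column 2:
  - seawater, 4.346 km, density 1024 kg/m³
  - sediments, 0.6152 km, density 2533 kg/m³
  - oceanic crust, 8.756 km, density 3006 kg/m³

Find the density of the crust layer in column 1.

2690 kg/m³

Take the compensation level at the base of the deeper column (depth z_c below the surface of column 1) and equate Σ ρ_i t_i down to z_c; mantle fills any gap and the z_c terms cancel.
Column 1: 31.4×ρ + (z_c − 31.4)×3286
Column 2: 1.797×0 + 4.346×1024 + 0.6152×2533 + 8.756×3006 + (z_c − 1.797 − 13.7172)×3286
The z_c×3286 term appears on both sides and cancels. Collect the known terms of each column as K = Σ(ρt)_known − 3286 × (depth of known layers): K_1 = 0 − 3286×31.4 = −103180.4; K_2 = 32329.1416 − 3286×(1.797 + 13.7172) = −18650.5196.
Balance: K_1 + 31.4×ρ = K_2, so ρ = (K_2 − K_1)/31.4 = 84529.9/31.4 = 2690 kg/m³.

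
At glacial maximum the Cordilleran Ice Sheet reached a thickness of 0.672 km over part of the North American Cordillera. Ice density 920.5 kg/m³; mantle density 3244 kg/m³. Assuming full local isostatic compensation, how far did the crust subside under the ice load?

In Airy isostatic equilibrium: the ice load ρ_ice t is balanced by mantle displaced below, ρ_m s.
s = t ρ_ice / ρ_m = 0.672 km × 920.5/3244 = 0.191 km.

0.191 km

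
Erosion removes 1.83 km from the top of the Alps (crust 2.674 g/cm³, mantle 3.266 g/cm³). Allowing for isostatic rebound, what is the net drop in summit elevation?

0.332 km

Rebound u = e ρ_c/ρ_m = 1.83 km × 2.674/3.266 = 1.498 km.
Net surface drop = e − u = 1.83 km − 1.498 km = e (ρ_m − ρ_c)/ρ_m = 0.332 km.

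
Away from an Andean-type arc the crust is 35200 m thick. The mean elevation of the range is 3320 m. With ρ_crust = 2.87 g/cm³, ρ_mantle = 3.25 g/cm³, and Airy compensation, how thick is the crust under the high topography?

63600 m

Root depth r = h ρ_c / (ρ_m − ρ_c) = 3320 m × 2.87 / 0.38 = 25070 m.
Total thickness = T + h + r = 35200 m + 3320 m + 25070 m = 63600 m.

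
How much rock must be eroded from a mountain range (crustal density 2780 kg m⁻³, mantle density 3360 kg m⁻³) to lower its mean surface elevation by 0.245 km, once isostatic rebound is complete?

1.42 km

Net drop Δ = e − u = e − e ρ_c/ρ_m = e (ρ_m − ρ_c)/ρ_m.
e = Δ ρ_m/(ρ_m − ρ_c) = 0.245 km × 3360/580 = 1.42 km.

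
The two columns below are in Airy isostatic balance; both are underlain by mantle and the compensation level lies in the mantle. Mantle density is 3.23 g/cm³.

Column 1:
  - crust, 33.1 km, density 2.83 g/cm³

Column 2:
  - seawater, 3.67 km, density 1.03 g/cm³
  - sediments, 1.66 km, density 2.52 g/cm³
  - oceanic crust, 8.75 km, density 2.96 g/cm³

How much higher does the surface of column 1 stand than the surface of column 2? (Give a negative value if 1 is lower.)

0.503 km

For any compensation level in the mantle, the mantle terms cancel and isostasy reduces to e = (Σt_1 − Σt_2) − (Σ(ρt)_1 − Σ(ρt)_2) / ρ_m.
Σt_1 = 33.1 km; Σt_2 = 14.08 km; Σ(ρt)_1 = 93.673; Σ(ρt)_2 = 33.8633 (in km·g/cm³).
e = (33.1 − 14.08) − (93.673 − 33.8633) / 3.23 = 0.503 km.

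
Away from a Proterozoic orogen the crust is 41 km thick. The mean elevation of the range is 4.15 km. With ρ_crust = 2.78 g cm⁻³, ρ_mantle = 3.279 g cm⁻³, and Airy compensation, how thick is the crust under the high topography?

Root depth r = h ρ_c / (ρ_m − ρ_c) = 4.15 km × 2.78 / 0.499 = 23.12 km.
Total thickness = T + h + r = 41 km + 4.15 km + 23.12 km = 68.3 km.

68.3 km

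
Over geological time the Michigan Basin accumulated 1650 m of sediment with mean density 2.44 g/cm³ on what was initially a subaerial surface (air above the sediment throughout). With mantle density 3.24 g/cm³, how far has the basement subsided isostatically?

1240 m

Subaerial load: s = t ρ_sed / ρ_m = 1650 m × 2.44/3.24 = 1240 m.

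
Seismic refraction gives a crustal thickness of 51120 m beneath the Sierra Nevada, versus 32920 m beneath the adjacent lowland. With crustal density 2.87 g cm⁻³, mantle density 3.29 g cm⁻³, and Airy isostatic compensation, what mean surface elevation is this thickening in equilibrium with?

Excess crust Δ = 51120 m − 32920 m = 18200 m, split between elevation h and root r with h + r = Δ.
Airy balance ρ_c h = (ρ_m − ρ_c) r gives r = h ρ_c/(ρ_m − ρ_c), so h (1 + ρ_c/(ρ_m − ρ_c)) = Δ, i.e. h = Δ (ρ_m − ρ_c)/ρ_m.
h = 18200 m × 0.42/3.29 = 2320 m.

2320 m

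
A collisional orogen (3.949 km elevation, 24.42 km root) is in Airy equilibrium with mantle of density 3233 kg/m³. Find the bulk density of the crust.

ρ_c h = (ρ_m − ρ_c) r → ρ_c (h + r) = ρ_m r → ρ_c = ρ_m r / (h + r).
ρ_c = 3233 × 24.42 km / (3.949 km + 24.42 km) = 2780 kg/m³.

2780 kg/m³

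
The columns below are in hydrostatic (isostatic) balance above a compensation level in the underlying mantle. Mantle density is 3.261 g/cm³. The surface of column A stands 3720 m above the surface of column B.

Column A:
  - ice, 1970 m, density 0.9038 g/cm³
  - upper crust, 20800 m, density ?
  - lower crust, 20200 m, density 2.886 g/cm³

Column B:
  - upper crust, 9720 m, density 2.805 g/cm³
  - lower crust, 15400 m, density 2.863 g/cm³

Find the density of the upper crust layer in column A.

Take the compensation level at the base of the deeper column (depth z_c below the surface of column A) and equate Σ ρ_i t_i down to z_c; mantle fills any gap and the z_c terms cancel.
Column A: 1970×0.9038 + 20800×ρ + 20200×2.886 + (z_c − 42970)×3.261
Column B: 3720×0 + 9720×2.805 + 15400×2.863 + (z_c − 3720 − 25120)×3.261
The z_c×3.261 term appears on both sides and cancels. Collect the known terms of each column as K = Σ(ρt)_known − 3.261 × (depth of known layers): K_A = 60077.686 − 3.261×42970 = −80047.484; K_B = 71354.8 − 3.261×(3720 + 25120) = −22692.44.
Balance: K_A + 20800×ρ = K_B, so ρ = (K_B − K_A)/20800 = 57355/20800 = 2.76 g/cm³.

2.76 g/cm³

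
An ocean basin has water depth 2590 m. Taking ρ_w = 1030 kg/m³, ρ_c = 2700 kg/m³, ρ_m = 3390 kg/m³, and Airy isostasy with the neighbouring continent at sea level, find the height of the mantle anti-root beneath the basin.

6270 m

For local isostatic compensation: replacing crust with seawater at the top is compensated by replacing crust with mantle at the base: d (ρ_c − ρ_w) = a (ρ_m − ρ_c).
a = d (ρ_c − ρ_w)/(ρ_m − ρ_c) = 2590 m × 1670/690 = 6270 m.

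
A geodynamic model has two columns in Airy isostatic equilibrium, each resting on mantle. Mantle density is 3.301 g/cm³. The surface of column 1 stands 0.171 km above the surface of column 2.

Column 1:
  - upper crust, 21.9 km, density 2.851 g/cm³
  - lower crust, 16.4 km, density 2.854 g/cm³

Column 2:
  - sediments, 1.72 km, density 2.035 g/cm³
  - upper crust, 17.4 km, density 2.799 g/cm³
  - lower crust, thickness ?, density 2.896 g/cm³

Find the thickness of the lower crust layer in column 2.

Take the compensation level at the base of the deeper column (depth z_c below the surface of column 1) and equate Σ ρ_i t_i down to z_c; mantle fills any gap and the z_c terms cancel.
Column 1: 21.9×2.851 + 16.4×2.854 + (z_c − 38.3)×3.301
Column 2: 0.171×0 + 1.72×2.035 + 17.4×2.799 + x×2.896 + (z_c − 0.171 − 19.12 − x)×3.301
The z_c×3.301 term appears on both sides and cancels. Collect the known terms of each column as K = Σ(ρt)_known − 3.301 × (depth of known layers): K_1 = 109.2425 − 3.301×38.3 = −17.1858; K_2 = 52.2028 − 3.301×(0.171 + 19.12) = −11.476791.
Balance: K_1 = K_2 − x×(3.301 − 2.896), so x = (K_2 − K_1)/(3.301 − 2.896) = 5.70901/0.405 = 14.1 km.

14.1 km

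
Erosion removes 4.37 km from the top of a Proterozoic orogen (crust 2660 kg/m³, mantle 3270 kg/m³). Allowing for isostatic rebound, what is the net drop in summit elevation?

Rebound u = e ρ_c/ρ_m = 4.37 km × 2660/3270 = 3.555 km.
Net surface drop = e − u = 4.37 km − 3.555 km = e (ρ_m − ρ_c)/ρ_m = 0.815 km.

0.815 km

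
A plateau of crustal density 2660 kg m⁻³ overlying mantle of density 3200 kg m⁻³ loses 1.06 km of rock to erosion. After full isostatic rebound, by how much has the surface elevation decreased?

Rebound u = e ρ_c/ρ_m = 1.06 km × 2660/3200 = 0.8811 km.
Net surface drop = e − u = 1.06 km − 0.8811 km = e (ρ_m − ρ_c)/ρ_m = 0.179 km.

0.179 km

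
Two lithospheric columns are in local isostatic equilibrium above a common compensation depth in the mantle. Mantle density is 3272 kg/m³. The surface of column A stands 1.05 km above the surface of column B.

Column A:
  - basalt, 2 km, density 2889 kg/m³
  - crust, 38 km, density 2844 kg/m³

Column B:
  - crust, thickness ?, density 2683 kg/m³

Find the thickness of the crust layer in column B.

Take the compensation level at the base of the deeper column (depth z_c below the surface of column A) and equate Σ ρ_i t_i down to z_c; mantle fills any gap and the z_c terms cancel.
Column A: 2×2889 + 38×2844 + (z_c − 40)×3272
Column B: 1.05×0 + x×2683 + (z_c − 1.05 − 0 − x)×3272
The z_c×3272 term appears on both sides and cancels. Collect the known terms of each column as K = Σ(ρt)_known − 3272 × (depth of known layers): K_A = 113850 − 3272×40 = −17030; K_B = 0 − 3272×(1.05 + 0) = −3435.6.
Balance: K_A = K_B − x×(3272 − 2683), so x = (K_B − K_A)/(3272 − 2683) = 13594.4/589 = 23.1 km.

23.1 km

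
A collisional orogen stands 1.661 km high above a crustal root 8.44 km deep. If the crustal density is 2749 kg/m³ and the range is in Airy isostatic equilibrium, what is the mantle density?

Airy balance: ρ_c h = (ρ_m − ρ_c) r → ρ_m = ρ_c (1 + h/r).
ρ_m = 2749 × (1 + 1.661 km/8.44 km) = 3290 kg/m³.

3290 kg/m³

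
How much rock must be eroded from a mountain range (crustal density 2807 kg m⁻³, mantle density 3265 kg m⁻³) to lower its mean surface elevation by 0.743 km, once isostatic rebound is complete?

5.3 km

Net drop Δ = e − u = e − e ρ_c/ρ_m = e (ρ_m − ρ_c)/ρ_m.
e = Δ ρ_m/(ρ_m − ρ_c) = 0.743 km × 3265/458 = 5.3 km.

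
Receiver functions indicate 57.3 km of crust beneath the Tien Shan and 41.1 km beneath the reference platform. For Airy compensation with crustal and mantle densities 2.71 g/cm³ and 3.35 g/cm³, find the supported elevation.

Excess crust Δ = 57.3 km − 41.1 km = 16.2 km, split between elevation h and root r with h + r = Δ.
Airy balance ρ_c h = (ρ_m − ρ_c) r gives r = h ρ_c/(ρ_m − ρ_c), so h (1 + ρ_c/(ρ_m − ρ_c)) = Δ, i.e. h = Δ (ρ_m − ρ_c)/ρ_m.
h = 16.2 km × 0.64/3.35 = 3.09 km.

3.09 km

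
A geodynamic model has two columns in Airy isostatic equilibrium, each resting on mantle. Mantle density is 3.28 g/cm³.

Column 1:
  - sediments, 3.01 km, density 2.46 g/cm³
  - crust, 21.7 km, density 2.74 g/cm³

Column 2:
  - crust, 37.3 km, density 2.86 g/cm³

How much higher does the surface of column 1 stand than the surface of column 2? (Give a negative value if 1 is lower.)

For any compensation level in the mantle, the mantle terms cancel and isostasy reduces to e = (Σt_1 − Σt_2) − (Σ(ρt)_1 − Σ(ρt)_2) / ρ_m.
Σt_1 = 24.71 km; Σt_2 = 37.3 km; Σ(ρt)_1 = 66.8626; Σ(ρt)_2 = 106.678 (in km·g/cm³).
e = (24.71 − 37.3) − (66.8626 − 106.678) / 3.28 = −0.451 km.

−0.451 km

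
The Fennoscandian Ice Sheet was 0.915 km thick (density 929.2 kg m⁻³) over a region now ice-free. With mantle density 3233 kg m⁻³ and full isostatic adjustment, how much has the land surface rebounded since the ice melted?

0.263 km

Removing the load lets mantle flow back in; uplift u satisfies ρ_ice t = ρ_m u.
u = t ρ_ice/ρ_m = 0.915 km × 929.2/3233 = 0.263 km.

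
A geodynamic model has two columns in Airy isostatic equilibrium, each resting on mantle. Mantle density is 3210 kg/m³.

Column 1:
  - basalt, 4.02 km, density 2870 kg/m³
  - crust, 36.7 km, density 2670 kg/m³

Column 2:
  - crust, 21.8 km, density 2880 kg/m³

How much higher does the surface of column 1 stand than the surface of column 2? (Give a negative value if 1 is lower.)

4.36 km

For any compensation level in the mantle, the mantle terms cancel and isostasy reduces to e = (Σt_1 − Σt_2) − (Σ(ρt)_1 − Σ(ρt)_2) / ρ_m.
Σt_1 = 40.72 km; Σt_2 = 21.8 km; Σ(ρt)_1 = 109526.4; Σ(ρt)_2 = 62784 (in km·kg/m³).
e = (40.72 − 21.8) − (109526.4 − 62784) / 3210 = 4.36 km.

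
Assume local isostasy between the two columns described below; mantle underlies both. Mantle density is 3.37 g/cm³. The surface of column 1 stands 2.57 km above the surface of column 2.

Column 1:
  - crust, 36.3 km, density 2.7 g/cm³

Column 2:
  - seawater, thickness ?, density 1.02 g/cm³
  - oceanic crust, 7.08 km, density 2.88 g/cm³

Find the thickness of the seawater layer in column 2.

5.19 km

Take the compensation level at the base of the deeper column (depth z_c below the surface of column 1) and equate Σ ρ_i t_i down to z_c; mantle fills any gap and the z_c terms cancel.
Column 1: 36.3×2.7 + (z_c − 36.3)×3.37
Column 2: 2.57×0 + x×1.02 + 7.08×2.88 + (z_c − 2.57 − 7.08 − x)×3.37
The z_c×3.37 term appears on both sides and cancels. Collect the known terms of each column as K = Σ(ρt)_known − 3.37 × (depth of known layers): K_1 = 98.01 − 3.37×36.3 = −24.321; K_2 = 20.3904 − 3.37×(2.57 + 7.08) = −12.1301.
Balance: K_1 = K_2 − x×(3.37 − 1.02), so x = (K_2 − K_1)/(3.37 − 1.02) = 12.1909/2.35 = 5.19 km.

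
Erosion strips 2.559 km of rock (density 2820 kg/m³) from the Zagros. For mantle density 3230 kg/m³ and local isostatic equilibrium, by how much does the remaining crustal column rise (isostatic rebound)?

2.23 km

Unloading: uplift u = e ρ_c/ρ_m = 2.559 km × 2820/3230 = 2.23 km.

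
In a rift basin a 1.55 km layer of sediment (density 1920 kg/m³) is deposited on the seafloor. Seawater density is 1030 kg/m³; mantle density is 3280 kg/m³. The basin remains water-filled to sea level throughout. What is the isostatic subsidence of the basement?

Submarine loading: the sediment displaces seawater, and the subsidence is in turn flooded, so s (ρ_m − ρ_w) = t (ρ_sed − ρ_w).
s = 1.55 km × (1920 − 1030) / (3280 − 1030) = 0.613 km.

0.613 km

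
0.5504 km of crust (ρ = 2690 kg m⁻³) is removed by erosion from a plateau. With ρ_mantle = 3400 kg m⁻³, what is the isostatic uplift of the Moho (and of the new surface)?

0.435 km

Unloading: uplift u = e ρ_c/ρ_m = 0.5504 km × 2690/3400 = 0.435 km.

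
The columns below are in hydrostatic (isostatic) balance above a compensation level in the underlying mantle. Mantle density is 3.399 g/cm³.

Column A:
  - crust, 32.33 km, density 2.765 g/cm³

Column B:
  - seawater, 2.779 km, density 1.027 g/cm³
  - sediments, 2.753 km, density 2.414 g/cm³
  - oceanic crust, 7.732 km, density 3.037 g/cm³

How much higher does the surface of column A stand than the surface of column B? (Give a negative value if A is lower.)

2.47 km

For any compensation level in the mantle, the mantle terms cancel and isostasy reduces to e = (Σt_A − Σt_B) − (Σ(ρt)_A − Σ(ρt)_B) / ρ_m.
Σt_A = 32.33 km; Σt_B = 13.264 km; Σ(ρt)_A = 89.39245; Σ(ρt)_B = 32.981859 (in km·g/cm³).
e = (32.33 − 13.264) − (89.39245 − 32.981859) / 3.399 = 2.47 km.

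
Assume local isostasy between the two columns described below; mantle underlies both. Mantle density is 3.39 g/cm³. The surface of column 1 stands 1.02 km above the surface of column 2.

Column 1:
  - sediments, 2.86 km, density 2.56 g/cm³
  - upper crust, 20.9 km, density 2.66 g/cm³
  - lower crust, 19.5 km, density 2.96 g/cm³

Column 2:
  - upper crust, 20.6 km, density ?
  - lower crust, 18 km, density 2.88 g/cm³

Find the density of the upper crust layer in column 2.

2.74 g/cm³

Take the compensation level at the base of the deeper column (depth z_c below the surface of column 1) and equate Σ ρ_i t_i down to z_c; mantle fills any gap and the z_c terms cancel.
Column 1: 2.86×2.56 + 20.9×2.66 + 19.5×2.96 + (z_c − 43.26)×3.39
Column 2: 1.02×0 + 20.6×ρ + 18×2.88 + (z_c − 1.02 − 38.6)×3.39
The z_c×3.39 term appears on both sides and cancels. Collect the known terms of each column as K = Σ(ρt)_known − 3.39 × (depth of known layers): K_1 = 120.6356 − 3.39×43.26 = −26.0158; K_2 = 51.84 − 3.39×(1.02 + 38.6) = −82.4718.
Balance: K_1 = K_2 + 20.6×ρ, so ρ = (K_1 − K_2)/20.6 = 56.456/20.6 = 2.74 g/cm³.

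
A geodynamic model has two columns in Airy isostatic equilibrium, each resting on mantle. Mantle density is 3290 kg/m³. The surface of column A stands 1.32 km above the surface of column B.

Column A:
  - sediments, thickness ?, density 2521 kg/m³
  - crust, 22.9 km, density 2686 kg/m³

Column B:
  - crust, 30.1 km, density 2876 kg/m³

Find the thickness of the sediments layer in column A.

Take the compensation level at the base of the deeper column (depth z_c below the surface of column A) and equate Σ ρ_i t_i down to z_c; mantle fills any gap and the z_c terms cancel.
Column A: x×2521 + 22.9×2686 + (z_c − 22.9 − x)×3290
Column B: 1.32×0 + 30.1×2876 + (z_c − 1.32 − 30.1)×3290
The z_c×3290 term appears on both sides and cancels. Collect the known terms of each column as K = Σ(ρt)_known − 3290 × (depth of known layers): K_A = 61509.4 − 3290×22.9 = −13831.6; K_B = 86567.6 − 3290×(1.32 + 30.1) = −16804.2.
Balance: K_A − x×(3290 − 2521) = K_B, so x = (K_A − K_B)/(3290 − 2521) = 2972.6/769 = 3.87 km.

3.87 km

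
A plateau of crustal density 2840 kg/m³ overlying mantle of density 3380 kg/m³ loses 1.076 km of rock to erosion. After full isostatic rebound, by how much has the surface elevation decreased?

0.172 km

Rebound u = e ρ_c/ρ_m = 1.076 km × 2840/3380 = 0.9041 km.
Net surface drop = e − u = 1.076 km − 0.9041 km = e (ρ_m − ρ_c)/ρ_m = 0.172 km.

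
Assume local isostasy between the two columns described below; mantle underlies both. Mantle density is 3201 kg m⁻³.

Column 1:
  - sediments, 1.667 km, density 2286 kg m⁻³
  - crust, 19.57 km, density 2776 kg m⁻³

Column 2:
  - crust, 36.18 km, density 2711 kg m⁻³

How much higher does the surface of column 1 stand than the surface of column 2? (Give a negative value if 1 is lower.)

For any compensation level in the mantle, the mantle terms cancel and isostasy reduces to e = (Σt_1 − Σt_2) − (Σ(ρt)_1 − Σ(ρt)_2) / ρ_m.
Σt_1 = 21.237 km; Σt_2 = 36.18 km; Σ(ρt)_1 = 58137.082; Σ(ρt)_2 = 98083.98 (in km·kg m⁻³).
e = (21.237 − 36.18) − (58137.082 − 98083.98) / 3201 = −2.46 km.

−2.46 km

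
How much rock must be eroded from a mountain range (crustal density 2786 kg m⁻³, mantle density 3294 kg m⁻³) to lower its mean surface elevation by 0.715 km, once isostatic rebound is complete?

Net drop Δ = e − u = e − e ρ_c/ρ_m = e (ρ_m − ρ_c)/ρ_m.
e = Δ ρ_m/(ρ_m − ρ_c) = 0.715 km × 3294/508 = 4.64 km.

4.64 km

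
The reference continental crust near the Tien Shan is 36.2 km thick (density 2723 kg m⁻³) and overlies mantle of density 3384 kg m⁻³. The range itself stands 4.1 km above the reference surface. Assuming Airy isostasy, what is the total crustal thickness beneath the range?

Root depth r = h ρ_c / (ρ_m − ρ_c) = 4.1 km × 2723 / 661 = 16.89 km.
Total thickness = T + h + r = 36.2 km + 4.1 km + 16.89 km = 57.2 km.

57.2 km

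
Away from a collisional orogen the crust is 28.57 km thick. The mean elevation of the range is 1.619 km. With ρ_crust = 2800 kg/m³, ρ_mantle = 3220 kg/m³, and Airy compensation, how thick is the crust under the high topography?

41 km

Root depth r = h ρ_c / (ρ_m − ρ_c) = 1.619 km × 2800 / 420 = 10.79 km.
Total thickness = T + h + r = 28.57 km + 1.619 km + 10.79 km = 41 km.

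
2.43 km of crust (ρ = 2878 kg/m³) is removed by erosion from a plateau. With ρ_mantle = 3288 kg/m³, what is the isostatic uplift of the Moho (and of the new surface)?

Unloading: uplift u = e ρ_c/ρ_m = 2.43 km × 2878/3288 = 2.13 km.

2.13 km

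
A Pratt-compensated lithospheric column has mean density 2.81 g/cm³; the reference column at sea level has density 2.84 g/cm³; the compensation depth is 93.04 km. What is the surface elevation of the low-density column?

0.993 km

ρ_ref D = ρ (D + h) → h = D (ρ_ref − ρ)/ρ.
h = 93.04 km × (2.84 − 2.81)/2.81 = 0.993 km.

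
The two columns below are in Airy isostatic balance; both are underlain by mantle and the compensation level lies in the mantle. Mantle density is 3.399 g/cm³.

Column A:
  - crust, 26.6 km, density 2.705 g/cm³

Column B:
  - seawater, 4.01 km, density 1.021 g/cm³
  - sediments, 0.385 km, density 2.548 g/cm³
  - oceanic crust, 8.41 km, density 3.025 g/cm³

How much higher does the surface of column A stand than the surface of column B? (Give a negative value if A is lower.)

For any compensation level in the mantle, the mantle terms cancel and isostasy reduces to e = (Σt_A − Σt_B) − (Σ(ρt)_A − Σ(ρt)_B) / ρ_m.
Σt_A = 26.6 km; Σt_B = 12.805 km; Σ(ρt)_A = 71.953; Σ(ρt)_B = 30.51544 (in km·g/cm³).
e = (26.6 − 12.805) − (71.953 − 30.51544) / 3.399 = 1.6 km.

1.6 km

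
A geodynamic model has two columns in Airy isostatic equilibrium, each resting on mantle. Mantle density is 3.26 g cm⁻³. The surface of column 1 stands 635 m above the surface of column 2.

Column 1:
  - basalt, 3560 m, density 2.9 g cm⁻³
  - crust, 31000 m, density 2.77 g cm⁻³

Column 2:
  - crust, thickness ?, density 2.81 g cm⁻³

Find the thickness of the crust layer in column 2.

Take the compensation level at the base of the deeper column (depth z_c below the surface of column 1) and equate Σ ρ_i t_i down to z_c; mantle fills any gap and the z_c terms cancel.
Column 1: 3560×2.9 + 31000×2.77 + (z_c − 34560)×3.26
Column 2: 635×0 + x×2.81 + (z_c − 635 − 0 − x)×3.26
The z_c×3.26 term appears on both sides and cancels. Collect the known terms of each column as K = Σ(ρt)_known − 3.26 × (depth of known layers): K_1 = 96194 − 3.26×34560 = −16471.6; K_2 = 0 − 3.26×(635 + 0) = −2070.1.
Balance: K_1 = K_2 − x×(3.26 − 2.81), so x = (K_2 − K_1)/(3.26 − 2.81) = 14401.5/0.45 = 32000 m.

32000 m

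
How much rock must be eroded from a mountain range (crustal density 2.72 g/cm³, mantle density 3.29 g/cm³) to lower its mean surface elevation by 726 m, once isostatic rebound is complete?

4190 m

Net drop Δ = e − u = e − e ρ_c/ρ_m = e (ρ_m − ρ_c)/ρ_m.
e = Δ ρ_m/(ρ_m − ρ_c) = 726 m × 3.29/0.57 = 4190 m.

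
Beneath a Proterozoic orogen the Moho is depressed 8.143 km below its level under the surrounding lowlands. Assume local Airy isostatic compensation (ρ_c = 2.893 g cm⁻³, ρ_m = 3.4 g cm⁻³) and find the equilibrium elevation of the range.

1.43 km

Isostatic balance requires: ρ_c h = (ρ_m − ρ_c) r.
h = r (ρ_m − ρ_c) / ρ_c = 8.143 km × (3.4 − 2.893) / 2.893 = 1.43 km.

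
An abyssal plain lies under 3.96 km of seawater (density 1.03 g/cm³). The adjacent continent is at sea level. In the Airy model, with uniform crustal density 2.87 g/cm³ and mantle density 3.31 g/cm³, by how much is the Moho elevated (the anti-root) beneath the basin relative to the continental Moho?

For local isostatic compensation: replacing crust with seawater at the top is compensated by replacing crust with mantle at the base: d (ρ_c − ρ_w) = a (ρ_m − ρ_c).
a = d (ρ_c − ρ_w)/(ρ_m − ρ_c) = 3.96 km × 1.84/0.44 = 16.6 km.

16.6 km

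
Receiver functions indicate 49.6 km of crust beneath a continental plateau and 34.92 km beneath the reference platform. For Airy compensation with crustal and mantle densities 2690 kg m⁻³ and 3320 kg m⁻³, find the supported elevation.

2.79 km

Excess crust Δ = 49.6 km − 34.92 km = 14.68 km, split between elevation h and root r with h + r = Δ.
Airy balance ρ_c h = (ρ_m − ρ_c) r gives r = h ρ_c/(ρ_m − ρ_c), so h (1 + ρ_c/(ρ_m − ρ_c)) = Δ, i.e. h = Δ (ρ_m − ρ_c)/ρ_m.
h = 14.68 km × 630/3320 = 2.79 km.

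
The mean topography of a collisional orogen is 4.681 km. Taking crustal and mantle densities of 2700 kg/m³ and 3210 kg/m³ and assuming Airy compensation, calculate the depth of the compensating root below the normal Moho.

For local isostatic compensation: the weight of the topography is balanced by the buoyancy of the root, ρ_c h = (ρ_m − ρ_c) r.
r = h · ρ_c / (ρ_m − ρ_c) = 4.681 km × 2700 / (3210 − 2700) = 24.8 km.

24.8 km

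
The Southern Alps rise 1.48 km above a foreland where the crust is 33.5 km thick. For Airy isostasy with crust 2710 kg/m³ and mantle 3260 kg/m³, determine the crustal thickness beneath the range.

Root depth r = h ρ_c / (ρ_m − ρ_c) = 1.48 km × 2710 / 550 = 7.292 km.
Total thickness = T + h + r = 33.5 km + 1.48 km + 7.292 km = 42.3 km.

42.3 km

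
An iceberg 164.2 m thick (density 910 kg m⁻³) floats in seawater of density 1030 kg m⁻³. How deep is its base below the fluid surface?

Draft d = t ρ_obj/ρ_fluid = 164.2 m × 910/1030 = 145 m.

145 m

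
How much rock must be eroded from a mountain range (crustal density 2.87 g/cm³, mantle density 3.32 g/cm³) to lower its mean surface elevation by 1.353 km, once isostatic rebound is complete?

9.98 km

Net drop Δ = e − u = e − e ρ_c/ρ_m = e (ρ_m − ρ_c)/ρ_m.
e = Δ ρ_m/(ρ_m − ρ_c) = 1.353 km × 3.32/0.45 = 9.98 km.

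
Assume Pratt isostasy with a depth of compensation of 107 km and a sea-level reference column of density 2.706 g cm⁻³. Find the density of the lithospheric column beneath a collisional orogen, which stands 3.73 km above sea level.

Pratt balance: ρ_ref D = ρ (D + h).
ρ = ρ_ref D/(D + h) = 2.706 × 107 km/(107 km + 3.73 km) = 2.61 g cm⁻³.

2.61 g cm⁻³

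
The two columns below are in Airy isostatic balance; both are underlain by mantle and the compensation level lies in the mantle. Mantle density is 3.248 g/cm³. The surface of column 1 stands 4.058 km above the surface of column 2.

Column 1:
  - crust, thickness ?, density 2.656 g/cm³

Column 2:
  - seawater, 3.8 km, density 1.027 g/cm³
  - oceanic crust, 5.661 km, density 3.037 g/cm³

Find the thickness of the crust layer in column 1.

38.5 km

Take the compensation level at the base of the deeper column (depth z_c below the surface of column 1) and equate Σ ρ_i t_i down to z_c; mantle fills any gap and the z_c terms cancel.
Column 1: x×2.656 + (z_c − 0 − x)×3.248
Column 2: 4.058×0 + 3.8×1.027 + 5.661×3.037 + (z_c − 4.058 − 9.461)×3.248
The z_c×3.248 term appears on both sides and cancels. Collect the known terms of each column as K = Σ(ρt)_known − 3.248 × (depth of known layers): K_1 = 0 − 3.248×0 = 0; K_2 = 21.095057 − 3.248×(4.058 + 9.461) = −22.814655.
Balance: K_1 − x×(3.248 − 2.656) = K_2, so x = (K_1 − K_2)/(3.248 − 2.656) = 22.8147/0.592 = 38.5 km.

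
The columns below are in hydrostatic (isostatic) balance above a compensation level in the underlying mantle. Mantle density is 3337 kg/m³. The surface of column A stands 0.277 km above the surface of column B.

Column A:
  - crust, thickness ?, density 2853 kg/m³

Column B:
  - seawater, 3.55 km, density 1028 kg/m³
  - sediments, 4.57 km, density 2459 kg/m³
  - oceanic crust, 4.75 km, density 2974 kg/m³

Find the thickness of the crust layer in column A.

30.7 km

Take the compensation level at the base of the deeper column (depth z_c below the surface of column A) and equate Σ ρ_i t_i down to z_c; mantle fills any gap and the z_c terms cancel.
Column A: x×2853 + (z_c − 0 − x)×3337
Column B: 0.277×0 + 3.55×1028 + 4.57×2459 + 4.75×2974 + (z_c − 0.277 − 12.87)×3337
The z_c×3337 term appears on both sides and cancels. Collect the known terms of each column as K = Σ(ρt)_known − 3337 × (depth of known layers): K_A = 0 − 3337×0 = 0; K_B = 29013.53 − 3337×(0.277 + 12.87) = −14858.009.
Balance: K_A − x×(3337 − 2853) = K_B, so x = (K_A − K_B)/(3337 − 2853) = 14858/484 = 30.7 km.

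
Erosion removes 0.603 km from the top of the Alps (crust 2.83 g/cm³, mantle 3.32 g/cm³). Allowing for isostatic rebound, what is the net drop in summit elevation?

0.089 km

Rebound u = e ρ_c/ρ_m = 0.603 km × 2.83/3.32 = 0.514 km.
Net surface drop = e − u = 0.603 km − 0.514 km = e (ρ_m − ρ_c)/ρ_m = 0.089 km.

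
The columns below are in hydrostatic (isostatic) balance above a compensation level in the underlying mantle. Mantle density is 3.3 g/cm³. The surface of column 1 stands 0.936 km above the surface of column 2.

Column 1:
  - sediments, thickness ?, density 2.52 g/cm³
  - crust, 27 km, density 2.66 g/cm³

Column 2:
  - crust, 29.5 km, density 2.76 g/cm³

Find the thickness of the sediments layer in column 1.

Take the compensation level at the base of the deeper column (depth z_c below the surface of column 1) and equate Σ ρ_i t_i down to z_c; mantle fills any gap and the z_c terms cancel.
Column 1: x×2.52 + 27×2.66 + (z_c − 27 − x)×3.3
Column 2: 0.936×0 + 29.5×2.76 + (z_c − 0.936 − 29.5)×3.3
The z_c×3.3 term appears on both sides and cancels. Collect the known terms of each column as K = Σ(ρt)_known − 3.3 × (depth of known layers): K_1 = 71.82 − 3.3×27 = −17.28; K_2 = 81.42 − 3.3×(0.936 + 29.5) = −19.0188.
Balance: K_1 − x×(3.3 − 2.52) = K_2, so x = (K_1 − K_2)/(3.3 − 2.52) = 1.7388/0.78 = 2.23 km.

2.23 km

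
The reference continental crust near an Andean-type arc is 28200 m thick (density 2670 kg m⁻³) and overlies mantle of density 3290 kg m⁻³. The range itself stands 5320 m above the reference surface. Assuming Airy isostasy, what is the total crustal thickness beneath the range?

Root depth r = h ρ_c / (ρ_m − ρ_c) = 5320 m × 2670 / 620 = 22910 m.
Total thickness = T + h + r = 28200 m + 5320 m + 22910 m = 56400 m.

56400 m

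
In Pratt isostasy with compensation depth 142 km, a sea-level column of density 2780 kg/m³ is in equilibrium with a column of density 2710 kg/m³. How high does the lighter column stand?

ρ_ref D = ρ (D + h) → h = D (ρ_ref − ρ)/ρ.
h = 142 km × (2780 − 2710)/2710 = 3.67 km.

3.67 km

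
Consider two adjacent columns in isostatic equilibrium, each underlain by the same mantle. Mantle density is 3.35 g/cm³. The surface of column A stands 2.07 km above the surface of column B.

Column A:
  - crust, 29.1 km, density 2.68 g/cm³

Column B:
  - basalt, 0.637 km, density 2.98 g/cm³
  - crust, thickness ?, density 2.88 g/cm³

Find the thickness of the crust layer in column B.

Take the compensation level at the base of the deeper column (depth z_c below the surface of column A) and equate Σ ρ_i t_i down to z_c; mantle fills any gap and the z_c terms cancel.
Column A: 29.1×2.68 + (z_c − 29.1)×3.35
Column B: 2.07×0 + 0.637×2.98 + x×2.88 + (z_c − 2.07 − 0.637 − x)×3.35
The z_c×3.35 term appears on both sides and cancels. Collect the known terms of each column as K = Σ(ρt)_known − 3.35 × (depth of known layers): K_A = 77.988 − 3.35×29.1 = −19.497; K_B = 1.89826 − 3.35×(2.07 + 0.637) = −7.17019.
Balance: K_A = K_B − x×(3.35 − 2.88), so x = (K_B − K_A)/(3.35 − 2.88) = 12.3268/0.47 = 26.2 km.

26.2 km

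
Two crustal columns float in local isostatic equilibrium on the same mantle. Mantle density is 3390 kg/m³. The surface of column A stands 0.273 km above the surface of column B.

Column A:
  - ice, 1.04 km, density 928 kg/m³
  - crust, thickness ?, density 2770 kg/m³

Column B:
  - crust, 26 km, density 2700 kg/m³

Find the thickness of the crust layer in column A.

Take the compensation level at the base of the deeper column (depth z_c below the surface of column A) and equate Σ ρ_i t_i down to z_c; mantle fills any gap and the z_c terms cancel.
Column A: 1.04×928 + x×2770 + (z_c − 1.04 − x)×3390
Column B: 0.273×0 + 26×2700 + (z_c − 0.273 − 26)×3390
The z_c×3390 term appears on both sides and cancels. Collect the known terms of each column as K = Σ(ρt)_known − 3390 × (depth of known layers): K_A = 965.12 − 3390×1.04 = −2560.48; K_B = 70200 − 3390×(0.273 + 26) = −18865.47.
Balance: K_A − x×(3390 − 2770) = K_B, so x = (K_A − K_B)/(3390 − 2770) = 16305/620 = 26.3 km.

26.3 km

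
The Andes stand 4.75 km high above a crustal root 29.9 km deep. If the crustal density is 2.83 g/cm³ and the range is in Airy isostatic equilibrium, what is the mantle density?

Airy balance: ρ_c h = (ρ_m − ρ_c) r → ρ_m = ρ_c (1 + h/r).
ρ_m = 2.83 × (1 + 4.75 km/29.9 km) = 3.28 g/cm³.

3.28 g/cm³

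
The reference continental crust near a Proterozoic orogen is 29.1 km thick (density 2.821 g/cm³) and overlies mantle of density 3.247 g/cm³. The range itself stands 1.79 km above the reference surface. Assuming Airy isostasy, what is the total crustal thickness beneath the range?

Root depth r = h ρ_c / (ρ_m − ρ_c) = 1.79 km × 2.821 / 0.426 = 11.85 km.
Total thickness = T + h + r = 29.1 km + 1.79 km + 11.85 km = 42.7 km.

42.7 km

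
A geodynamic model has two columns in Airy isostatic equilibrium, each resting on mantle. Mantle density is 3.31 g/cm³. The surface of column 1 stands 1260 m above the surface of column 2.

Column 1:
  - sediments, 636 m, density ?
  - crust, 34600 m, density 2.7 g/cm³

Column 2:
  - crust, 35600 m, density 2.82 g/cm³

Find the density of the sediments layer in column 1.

Take the compensation level at the base of the deeper column (depth z_c below the surface of column 1) and equate Σ ρ_i t_i down to z_c; mantle fills any gap and the z_c terms cancel.
Column 1: 636×ρ + 34600×2.7 + (z_c − 35236)×3.31
Column 2: 1260×0 + 35600×2.82 + (z_c − 1260 − 35600)×3.31
The z_c×3.31 term appears on both sides and cancels. Collect the known terms of each column as K = Σ(ρt)_known − 3.31 × (depth of known layers): K_1 = 93420 − 3.31×35236 = −23211.16; K_2 = 100392 − 3.31×(1260 + 35600) = −21614.6.
Balance: K_1 + 636×ρ = K_2, so ρ = (K_2 − K_1)/636 = 1596.56/636 = 2.51 g/cm³.

2.51 g/cm³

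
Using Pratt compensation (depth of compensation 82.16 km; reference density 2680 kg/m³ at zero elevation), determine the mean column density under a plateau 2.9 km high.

2590 kg/m³

Pratt balance: ρ_ref D = ρ (D + h).
ρ = ρ_ref D/(D + h) = 2680 × 82.16 km/(82.16 km + 2.9 km) = 2590 kg/m³.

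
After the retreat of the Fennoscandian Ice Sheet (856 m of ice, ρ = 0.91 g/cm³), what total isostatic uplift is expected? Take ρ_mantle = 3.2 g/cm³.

Removing the load lets mantle flow back in; uplift u satisfies ρ_ice t = ρ_m u.
u = t ρ_ice/ρ_m = 856 m × 0.91/3.2 = 243 m.

243 m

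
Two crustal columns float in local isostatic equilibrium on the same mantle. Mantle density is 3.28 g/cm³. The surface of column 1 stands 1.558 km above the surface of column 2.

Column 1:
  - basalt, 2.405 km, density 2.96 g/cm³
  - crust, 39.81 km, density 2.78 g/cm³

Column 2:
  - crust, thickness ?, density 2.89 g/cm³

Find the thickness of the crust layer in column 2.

Take the compensation level at the base of the deeper column (depth z_c below the surface of column 1) and equate Σ ρ_i t_i down to z_c; mantle fills any gap and the z_c terms cancel.
Column 1: 2.405×2.96 + 39.81×2.78 + (z_c − 42.215)×3.28
Column 2: 1.558×0 + x×2.89 + (z_c − 1.558 − 0 − x)×3.28
The z_c×3.28 term appears on both sides and cancels. Collect the known terms of each column as K = Σ(ρt)_known − 3.28 × (depth of known layers): K_1 = 117.7906 − 3.28×42.215 = −20.6746; K_2 = 0 − 3.28×(1.558 + 0) = −5.11024.
Balance: K_1 = K_2 − x×(3.28 − 2.89), so x = (K_2 − K_1)/(3.28 − 2.89) = 15.5644/0.39 = 39.9 km.

39.9 km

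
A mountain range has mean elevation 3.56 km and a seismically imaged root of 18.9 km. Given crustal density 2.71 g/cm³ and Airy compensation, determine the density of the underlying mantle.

3.22 g/cm³

Airy balance: ρ_c h = (ρ_m − ρ_c) r → ρ_m = ρ_c (1 + h/r).
ρ_m = 2.71 × (1 + 3.56 km/18.9 km) = 3.22 g/cm³.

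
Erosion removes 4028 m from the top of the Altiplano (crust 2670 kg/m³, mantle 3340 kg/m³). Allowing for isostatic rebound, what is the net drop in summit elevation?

Rebound u = e ρ_c/ρ_m = 4028 m × 2670/3340 = 3220 m.
Net surface drop = e − u = 4028 m − 3220 m = e (ρ_m − ρ_c)/ρ_m = 808 m.

808 m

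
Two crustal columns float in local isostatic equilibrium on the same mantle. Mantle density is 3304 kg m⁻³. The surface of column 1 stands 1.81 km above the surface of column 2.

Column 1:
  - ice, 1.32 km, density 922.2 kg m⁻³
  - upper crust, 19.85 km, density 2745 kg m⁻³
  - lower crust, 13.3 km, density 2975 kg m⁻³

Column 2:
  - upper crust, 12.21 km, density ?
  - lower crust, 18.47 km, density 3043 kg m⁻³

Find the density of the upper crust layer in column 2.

2660 kg m⁻³

Take the compensation level at the base of the deeper column (depth z_c below the surface of column 1) and equate Σ ρ_i t_i down to z_c; mantle fills any gap and the z_c terms cancel.
Column 1: 1.32×922.2 + 19.85×2745 + 13.3×2975 + (z_c − 34.47)×3304
Column 2: 1.81×0 + 12.21×ρ + 18.47×3043 + (z_c − 1.81 − 30.68)×3304
The z_c×3304 term appears on both sides and cancels. Collect the known terms of each column as K = Σ(ρt)_known − 3304 × (depth of known layers): K_1 = 95273.054 − 3304×34.47 = −18615.826; K_2 = 56204.21 − 3304×(1.81 + 30.68) = −51142.75.
Balance: K_1 = K_2 + 12.21×ρ, so ρ = (K_1 − K_2)/12.21 = 32526.9/12.21 = 2660 kg m⁻³.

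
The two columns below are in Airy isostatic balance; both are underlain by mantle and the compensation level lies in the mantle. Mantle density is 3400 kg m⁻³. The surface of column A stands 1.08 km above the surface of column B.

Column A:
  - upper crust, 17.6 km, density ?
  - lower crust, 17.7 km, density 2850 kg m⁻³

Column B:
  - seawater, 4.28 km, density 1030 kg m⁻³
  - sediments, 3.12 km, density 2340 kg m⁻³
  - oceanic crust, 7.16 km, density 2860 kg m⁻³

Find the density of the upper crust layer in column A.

2760 kg m⁻³

Take the compensation level at the base of the deeper column (depth z_c below the surface of column A) and equate Σ ρ_i t_i down to z_c; mantle fills any gap and the z_c terms cancel.
Column A: 17.6×ρ + 17.7×2850 + (z_c − 35.3)×3400
Column B: 1.08×0 + 4.28×1030 + 3.12×2340 + 7.16×2860 + (z_c − 1.08 − 14.56)×3400
The z_c×3400 term appears on both sides and cancels. Collect the known terms of each column as K = Σ(ρt)_known − 3400 × (depth of known layers): K_A = 50445 − 3400×35.3 = −69575; K_B = 32186.8 − 3400×(1.08 + 14.56) = −20989.2.
Balance: K_A + 17.6×ρ = K_B, so ρ = (K_B − K_A)/17.6 = 48585.8/17.6 = 2760 kg m⁻³.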